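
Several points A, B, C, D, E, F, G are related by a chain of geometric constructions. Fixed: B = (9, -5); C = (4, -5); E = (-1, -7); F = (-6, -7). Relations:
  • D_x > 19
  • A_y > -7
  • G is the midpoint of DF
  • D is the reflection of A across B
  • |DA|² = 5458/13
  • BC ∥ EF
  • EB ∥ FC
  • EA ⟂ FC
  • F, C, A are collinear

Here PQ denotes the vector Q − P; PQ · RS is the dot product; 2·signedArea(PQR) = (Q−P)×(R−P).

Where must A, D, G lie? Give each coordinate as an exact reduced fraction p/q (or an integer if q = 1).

A = (-31/26, -157/26)
D = (499/26, -103/26)
G = (343/52, -285/52)

1. A_x = -31/26  [F, C, A are collinear ∩ EA ⟂ FC]
2. A_y = -157/26  [F, C, A are collinear ∩ EA ⟂ FC]
   → A = (-31/26, -157/26)
3. D_x = 499/26  [D is the reflection of A across B]
4. D_y = -103/26  [D is the reflection of A across B]
   → D = (499/26, -103/26)
5. G_x = 343/52  [G is the midpoint of DF]
6. G_y = -285/52  [G is the midpoint of DF]
   → G = (343/52, -285/52)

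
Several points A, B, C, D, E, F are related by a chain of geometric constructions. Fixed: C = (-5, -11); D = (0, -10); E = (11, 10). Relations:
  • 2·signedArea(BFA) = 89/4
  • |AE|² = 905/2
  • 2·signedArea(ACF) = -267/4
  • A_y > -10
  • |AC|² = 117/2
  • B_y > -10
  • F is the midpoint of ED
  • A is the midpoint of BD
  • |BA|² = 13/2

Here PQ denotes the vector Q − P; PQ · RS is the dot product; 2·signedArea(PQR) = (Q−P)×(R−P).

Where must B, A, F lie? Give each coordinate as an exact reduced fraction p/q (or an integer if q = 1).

A = (5/2, -19/2)
B = (5, -9)
F = (11/2, 0)

1. F_x = 11/2  [F is the midpoint of ED]
2. F_y = 0  [F is the midpoint of ED]
   → F = (11/2, 0)
3. A_x = 5/2  [line -11·x + 21/2·y + 509/4 = 0 ∩ |AC|² = 117/2]
4. A_y = -19/2  [line -11·x + 21/2·y + 509/4 = 0 ∩ |AC|² = 117/2]
   → A = (5/2, -19/2)
5. B_x = 5  [2·signedArea(BFA) = 89/4 ∩ A is the midpoint of BD]
6. B_y = -9  [2·signedArea(BFA) = 89/4 ∩ A is the midpoint of BD]
   → B = (5, -9)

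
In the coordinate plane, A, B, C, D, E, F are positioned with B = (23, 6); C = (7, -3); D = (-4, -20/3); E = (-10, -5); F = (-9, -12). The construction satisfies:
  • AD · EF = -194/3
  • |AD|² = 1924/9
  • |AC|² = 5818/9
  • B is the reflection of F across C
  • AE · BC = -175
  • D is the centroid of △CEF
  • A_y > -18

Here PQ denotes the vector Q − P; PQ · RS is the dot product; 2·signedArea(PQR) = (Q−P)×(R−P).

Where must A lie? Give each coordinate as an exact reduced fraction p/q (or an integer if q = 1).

1. A_x = -14  [AE · BC = -175 ∩ AD · EF = -194/3]
2. A_y = -52/3  [AE · BC = -175 ∩ AD · EF = -194/3]
   → A = (-14, -52/3)

A = (-14, -52/3)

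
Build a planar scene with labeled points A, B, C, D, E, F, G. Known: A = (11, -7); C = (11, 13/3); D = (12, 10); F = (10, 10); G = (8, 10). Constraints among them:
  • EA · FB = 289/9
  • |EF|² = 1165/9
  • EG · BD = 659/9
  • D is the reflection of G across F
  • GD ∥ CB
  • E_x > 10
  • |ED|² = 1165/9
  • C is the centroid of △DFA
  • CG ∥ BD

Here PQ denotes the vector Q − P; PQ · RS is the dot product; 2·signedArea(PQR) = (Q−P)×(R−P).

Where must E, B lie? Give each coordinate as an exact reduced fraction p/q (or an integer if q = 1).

1. B_x = 15  [CG ∥ BD ∩ GD ∥ CB]
2. B_y = 13/3  [CG ∥ BD ∩ GD ∥ CB]
   → B = (15, 13/3)
3. E_x = 11  [EG · BD = 659/9 ∩ EA · FB = 289/9]
4. E_y = -4/3  [EG · BD = 659/9 ∩ EA · FB = 289/9]
   → E = (11, -4/3)

B = (15, 13/3)
E = (11, -4/3)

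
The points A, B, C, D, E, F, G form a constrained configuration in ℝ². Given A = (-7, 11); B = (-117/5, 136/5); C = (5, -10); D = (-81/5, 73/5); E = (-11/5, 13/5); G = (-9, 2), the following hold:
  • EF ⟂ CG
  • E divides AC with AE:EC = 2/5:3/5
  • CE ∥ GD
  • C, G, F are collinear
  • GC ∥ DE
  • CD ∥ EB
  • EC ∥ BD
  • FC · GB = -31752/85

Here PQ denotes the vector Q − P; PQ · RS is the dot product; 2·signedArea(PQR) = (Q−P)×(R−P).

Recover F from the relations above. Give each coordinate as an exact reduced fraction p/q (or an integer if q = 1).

1. F_x = -457/85  [C, G, F are collinear ∩ EF ⟂ CG]
2. F_y = -94/85  [C, G, F are collinear ∩ EF ⟂ CG]
   → F = (-457/85, -94/85)

F = (-457/85, -94/85)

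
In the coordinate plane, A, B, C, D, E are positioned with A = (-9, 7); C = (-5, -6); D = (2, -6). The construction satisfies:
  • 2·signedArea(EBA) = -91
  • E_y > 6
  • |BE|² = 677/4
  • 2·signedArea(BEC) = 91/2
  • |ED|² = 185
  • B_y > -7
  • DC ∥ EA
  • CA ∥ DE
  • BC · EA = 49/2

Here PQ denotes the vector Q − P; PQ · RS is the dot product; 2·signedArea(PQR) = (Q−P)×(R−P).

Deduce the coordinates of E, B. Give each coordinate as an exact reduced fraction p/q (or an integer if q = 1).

B = (-3/2, -6)
E = (-2, 7)

1. E_x = -2  [DC ∥ EA ∩ CA ∥ DE]
2. E_y = 7  [DC ∥ EA ∩ CA ∥ DE]
   → E = (-2, 7)
3. B_x = -3/2  [BC · EA = 49/2 ∩ 2·signedArea(EBA) = -91]
4. B_y = -6  [BC · EA = 49/2 ∩ 2·signedArea(EBA) = -91]
   → B = (-3/2, -6)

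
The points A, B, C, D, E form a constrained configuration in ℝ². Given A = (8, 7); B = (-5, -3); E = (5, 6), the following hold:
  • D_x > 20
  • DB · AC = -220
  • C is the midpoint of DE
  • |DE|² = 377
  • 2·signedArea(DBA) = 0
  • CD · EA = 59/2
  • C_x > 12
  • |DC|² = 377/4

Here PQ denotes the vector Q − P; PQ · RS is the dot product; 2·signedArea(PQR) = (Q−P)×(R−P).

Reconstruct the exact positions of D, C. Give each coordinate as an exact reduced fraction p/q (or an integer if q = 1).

1. D_x = 21  [line -10·x + 13·y + -11 = 0 ∩ |DE|² = 377]
2. D_y = 17  [line -10·x + 13·y + -11 = 0 ∩ |DE|² = 377]
   → D = (21, 17)
3. C_x = 13  [C is the midpoint of DE]
4. C_y = 23/2  [C is the midpoint of DE]
   → C = (13, 23/2)

C = (13, 23/2)
D = (21, 17)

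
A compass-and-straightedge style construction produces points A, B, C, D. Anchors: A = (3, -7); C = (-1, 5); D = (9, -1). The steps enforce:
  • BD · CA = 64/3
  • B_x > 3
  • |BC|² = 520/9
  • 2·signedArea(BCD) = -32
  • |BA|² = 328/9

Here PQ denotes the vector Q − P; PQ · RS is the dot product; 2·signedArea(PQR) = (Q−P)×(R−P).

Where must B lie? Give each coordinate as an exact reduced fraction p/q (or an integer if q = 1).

B = (11/3, -1)

1. B_x = 11/3  [2·signedArea(BCD) = -32 ∩ BD · CA = 64/3]
2. B_y = -1  [2·signedArea(BCD) = -32 ∩ BD · CA = 64/3]
   → B = (11/3, -1)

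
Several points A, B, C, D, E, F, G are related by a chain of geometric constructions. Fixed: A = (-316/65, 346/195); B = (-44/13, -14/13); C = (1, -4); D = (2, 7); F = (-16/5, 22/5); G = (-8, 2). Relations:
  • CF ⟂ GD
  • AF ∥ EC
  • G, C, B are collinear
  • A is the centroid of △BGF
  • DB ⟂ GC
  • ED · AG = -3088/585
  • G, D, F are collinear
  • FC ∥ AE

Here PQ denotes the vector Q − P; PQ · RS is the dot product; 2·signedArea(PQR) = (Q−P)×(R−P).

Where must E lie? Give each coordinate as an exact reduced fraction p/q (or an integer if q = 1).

1. E_x = -43/65  [AF ∥ EC ∩ FC ∥ AE]
2. E_y = -1292/195  [AF ∥ EC ∩ FC ∥ AE]
   → E = (-43/65, -1292/195)

E = (-43/65, -1292/195)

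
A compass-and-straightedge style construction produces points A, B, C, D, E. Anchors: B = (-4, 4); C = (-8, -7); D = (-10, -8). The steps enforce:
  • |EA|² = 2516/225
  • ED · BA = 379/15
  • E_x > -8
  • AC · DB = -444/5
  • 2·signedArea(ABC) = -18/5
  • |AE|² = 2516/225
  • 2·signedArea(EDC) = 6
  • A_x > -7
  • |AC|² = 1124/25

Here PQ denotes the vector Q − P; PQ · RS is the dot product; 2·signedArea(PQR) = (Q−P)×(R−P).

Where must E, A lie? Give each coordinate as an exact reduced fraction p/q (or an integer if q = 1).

A = (-6, -3/5)
E = (-22/3, -11/3)

1. A_x = -6  [2·signedArea(ABC) = -18/5 ∩ AC · DB = -444/5]
2. A_y = -3/5  [2·signedArea(ABC) = -18/5 ∩ AC · DB = -444/5]
   → A = (-6, -3/5)
3. E_x = -22/3  [ED · BA = 379/15 ∩ 2·signedArea(EDC) = 6]
4. E_y = -11/3  [ED · BA = 379/15 ∩ 2·signedArea(EDC) = 6]
   → E = (-22/3, -11/3)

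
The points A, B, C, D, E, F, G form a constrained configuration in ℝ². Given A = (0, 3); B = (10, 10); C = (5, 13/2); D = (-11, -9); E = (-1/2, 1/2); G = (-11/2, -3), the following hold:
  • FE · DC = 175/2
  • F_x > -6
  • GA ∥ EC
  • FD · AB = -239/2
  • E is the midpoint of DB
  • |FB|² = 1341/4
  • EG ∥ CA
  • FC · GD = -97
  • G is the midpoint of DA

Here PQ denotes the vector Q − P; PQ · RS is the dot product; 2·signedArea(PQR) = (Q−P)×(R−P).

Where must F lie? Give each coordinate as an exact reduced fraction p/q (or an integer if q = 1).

1. F_x = -5  [FC · GD = -97 ∩ FE · DC = 175/2]
2. F_y = -1/2  [FC · GD = -97 ∩ FE · DC = 175/2]
   → F = (-5, -1/2)

F = (-5, -1/2)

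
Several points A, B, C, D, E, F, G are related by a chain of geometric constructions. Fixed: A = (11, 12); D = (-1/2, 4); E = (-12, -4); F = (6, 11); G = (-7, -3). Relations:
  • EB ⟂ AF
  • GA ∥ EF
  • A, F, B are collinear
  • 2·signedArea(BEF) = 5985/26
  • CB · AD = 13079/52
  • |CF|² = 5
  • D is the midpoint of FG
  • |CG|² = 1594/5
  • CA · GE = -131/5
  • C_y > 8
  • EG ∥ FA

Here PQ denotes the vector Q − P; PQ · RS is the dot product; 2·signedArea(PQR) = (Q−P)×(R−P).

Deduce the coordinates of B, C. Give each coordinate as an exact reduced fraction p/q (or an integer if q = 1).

1. B_x = -369/26  [A, F, B are collinear ∩ EB ⟂ AF]
2. B_y = 181/26  [A, F, B are collinear ∩ EB ⟂ AF]
   → B = (-369/26, 181/26)
3. C_x = 32/5  [CA · GE = -131/5 ∩ CB · AD = 13079/52]
4. C_y = 44/5  [CA · GE = -131/5 ∩ CB · AD = 13079/52]
   → C = (32/5, 44/5)

B = (-369/26, 181/26)
C = (32/5, 44/5)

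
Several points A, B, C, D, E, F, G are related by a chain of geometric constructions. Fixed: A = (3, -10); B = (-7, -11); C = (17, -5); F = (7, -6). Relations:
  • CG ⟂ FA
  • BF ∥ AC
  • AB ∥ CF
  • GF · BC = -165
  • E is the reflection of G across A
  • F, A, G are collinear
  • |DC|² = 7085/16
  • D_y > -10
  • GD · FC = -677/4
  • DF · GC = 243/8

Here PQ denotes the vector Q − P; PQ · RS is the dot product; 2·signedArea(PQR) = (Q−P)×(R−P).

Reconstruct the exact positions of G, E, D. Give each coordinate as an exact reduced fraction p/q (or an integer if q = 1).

D = (-7/2, -39/4)
E = (-13/2, -39/2)
G = (25/2, -1/2)

1. G_x = 25/2  [F, A, G are collinear ∩ CG ⟂ FA]
2. G_y = -1/2  [F, A, G are collinear ∩ CG ⟂ FA]
   → G = (25/2, -1/2)
3. E_x = -13/2  [E is the reflection of G across A]
4. E_y = -39/2  [E is the reflection of G across A]
   → E = (-13/2, -39/2)
5. D_x = -7/2  [DF · GC = 243/8 ∩ GD · FC = -677/4]
6. D_y = -39/4  [DF · GC = 243/8 ∩ GD · FC = -677/4]
   → D = (-7/2, -39/4)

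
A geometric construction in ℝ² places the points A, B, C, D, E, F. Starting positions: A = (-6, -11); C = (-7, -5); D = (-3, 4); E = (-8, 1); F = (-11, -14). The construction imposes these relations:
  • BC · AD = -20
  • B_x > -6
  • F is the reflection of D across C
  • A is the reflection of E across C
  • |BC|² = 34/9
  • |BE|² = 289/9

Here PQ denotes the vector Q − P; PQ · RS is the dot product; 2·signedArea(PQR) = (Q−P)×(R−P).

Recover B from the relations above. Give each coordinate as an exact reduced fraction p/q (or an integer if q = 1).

1. B_x = -16/3  [line -3·x + -15·y + -76 = 0 ∩ |BE|² = 289/9]
2. B_y = -4  [line -3·x + -15·y + -76 = 0 ∩ |BE|² = 289/9]
   → B = (-16/3, -4)

B = (-16/3, -4)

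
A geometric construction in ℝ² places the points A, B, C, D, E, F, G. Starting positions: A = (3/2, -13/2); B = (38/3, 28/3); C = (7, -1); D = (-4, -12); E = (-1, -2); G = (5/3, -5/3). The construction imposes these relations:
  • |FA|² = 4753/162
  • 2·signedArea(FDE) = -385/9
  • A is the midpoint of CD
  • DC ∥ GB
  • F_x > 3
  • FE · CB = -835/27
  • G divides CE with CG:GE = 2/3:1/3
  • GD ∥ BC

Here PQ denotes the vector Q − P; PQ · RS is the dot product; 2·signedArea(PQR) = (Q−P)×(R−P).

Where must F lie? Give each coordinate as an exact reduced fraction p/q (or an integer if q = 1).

1. F_x = 31/9  [2·signedArea(FDE) = -385/9 ∩ FE · CB = -835/27]
2. F_y = -13/9  [2·signedArea(FDE) = -385/9 ∩ FE · CB = -835/27]
   → F = (31/9, -13/9)

F = (31/9, -13/9)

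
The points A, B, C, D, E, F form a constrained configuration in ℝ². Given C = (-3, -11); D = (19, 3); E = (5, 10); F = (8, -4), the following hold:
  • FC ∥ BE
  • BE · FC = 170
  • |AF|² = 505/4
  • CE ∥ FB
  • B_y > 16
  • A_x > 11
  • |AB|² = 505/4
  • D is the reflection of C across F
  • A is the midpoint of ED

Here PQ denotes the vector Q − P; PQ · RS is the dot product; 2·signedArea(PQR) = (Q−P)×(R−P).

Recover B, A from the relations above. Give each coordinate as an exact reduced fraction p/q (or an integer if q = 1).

1. B_x = 16  [FC ∥ BE ∩ CE ∥ FB]
2. B_y = 17  [FC ∥ BE ∩ CE ∥ FB]
   → B = (16, 17)
3. A_x = 12  [A is the midpoint of ED]
4. A_y = 13/2  [A is the midpoint of ED]
   → A = (12, 13/2)

A = (12, 13/2)
B = (16, 17)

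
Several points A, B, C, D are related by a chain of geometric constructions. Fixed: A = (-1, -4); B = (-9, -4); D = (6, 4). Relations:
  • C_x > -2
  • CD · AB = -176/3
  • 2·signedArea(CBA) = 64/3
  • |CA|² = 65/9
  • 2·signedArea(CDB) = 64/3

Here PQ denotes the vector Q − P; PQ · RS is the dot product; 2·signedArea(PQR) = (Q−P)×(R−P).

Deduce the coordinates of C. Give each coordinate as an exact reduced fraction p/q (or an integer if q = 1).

C = (-4/3, -4/3)

1. C_x = -4/3  [2·signedArea(CDB) = 64/3 ∩ CD · AB = -176/3]
2. C_y = -4/3  [2·signedArea(CDB) = 64/3 ∩ CD · AB = -176/3]
   → C = (-4/3, -4/3)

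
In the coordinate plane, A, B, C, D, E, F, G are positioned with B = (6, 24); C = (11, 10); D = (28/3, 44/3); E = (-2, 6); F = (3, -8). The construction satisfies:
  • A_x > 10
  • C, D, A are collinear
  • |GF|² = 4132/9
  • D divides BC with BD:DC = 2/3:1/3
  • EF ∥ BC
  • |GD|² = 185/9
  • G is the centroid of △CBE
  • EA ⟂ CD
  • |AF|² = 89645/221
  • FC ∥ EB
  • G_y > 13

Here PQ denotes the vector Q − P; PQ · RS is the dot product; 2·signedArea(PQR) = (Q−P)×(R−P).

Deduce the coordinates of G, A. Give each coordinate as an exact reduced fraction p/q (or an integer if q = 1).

A = (2386/221, 2336/221)
G = (5, 40/3)

1. G_x = 5  [G is the centroid of △CBE]
2. G_y = 40/3  [G is the centroid of △CBE]
   → G = (5, 40/3)
3. A_x = 2386/221  [C, D, A are collinear ∩ EA ⟂ CD]
4. A_y = 2336/221  [C, D, A are collinear ∩ EA ⟂ CD]
   → A = (2386/221, 2336/221)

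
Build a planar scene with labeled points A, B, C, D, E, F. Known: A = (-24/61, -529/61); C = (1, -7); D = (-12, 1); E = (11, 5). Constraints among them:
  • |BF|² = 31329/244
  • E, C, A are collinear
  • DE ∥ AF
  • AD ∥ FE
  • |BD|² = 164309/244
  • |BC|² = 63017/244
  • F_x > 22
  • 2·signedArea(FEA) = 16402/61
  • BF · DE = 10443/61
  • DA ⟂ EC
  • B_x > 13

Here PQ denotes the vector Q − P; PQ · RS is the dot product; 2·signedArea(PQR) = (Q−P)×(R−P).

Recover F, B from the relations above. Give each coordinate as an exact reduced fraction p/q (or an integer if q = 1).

1. F_x = 1379/61  [AD ∥ FE ∩ DE ∥ AF]
2. F_y = -285/61  [AD ∥ FE ∩ DE ∥ AF]
   → F = (1379/61, -285/61)
3. B_x = 848/61  [line -23·x + -4·y + 20134/61 = 0 ∩ |BD|² = 164309/244]
4. B_y = 315/122  [line -23·x + -4·y + 20134/61 = 0 ∩ |BD|² = 164309/244]
   → B = (848/61, 315/122)

B = (848/61, 315/122)
F = (1379/61, -285/61)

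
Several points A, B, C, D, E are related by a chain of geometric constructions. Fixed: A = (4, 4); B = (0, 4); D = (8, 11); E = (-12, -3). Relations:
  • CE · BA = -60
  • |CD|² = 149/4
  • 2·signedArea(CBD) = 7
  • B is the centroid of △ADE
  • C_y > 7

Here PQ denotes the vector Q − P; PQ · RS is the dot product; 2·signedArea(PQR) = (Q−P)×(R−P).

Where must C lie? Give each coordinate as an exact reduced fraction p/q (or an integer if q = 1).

1. C_x = 3  [CE · BA = -60 ∩ 2·signedArea(CBD) = 7]
2. C_y = 15/2  [CE · BA = -60 ∩ 2·signedArea(CBD) = 7]
   → C = (3, 15/2)

C = (3, 15/2)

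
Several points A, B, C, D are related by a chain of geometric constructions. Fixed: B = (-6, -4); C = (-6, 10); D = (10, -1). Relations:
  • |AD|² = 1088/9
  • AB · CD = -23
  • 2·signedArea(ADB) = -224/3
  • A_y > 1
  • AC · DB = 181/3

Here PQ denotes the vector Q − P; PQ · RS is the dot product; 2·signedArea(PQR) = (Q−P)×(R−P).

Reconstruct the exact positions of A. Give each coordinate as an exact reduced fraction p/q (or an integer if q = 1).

1. A_x = -2/3  [AC · DB = 181/3 ∩ 2·signedArea(ADB) = -224/3]
2. A_y = 5/3  [AC · DB = 181/3 ∩ 2·signedArea(ADB) = -224/3]
   → A = (-2/3, 5/3)

A = (-2/3, 5/3)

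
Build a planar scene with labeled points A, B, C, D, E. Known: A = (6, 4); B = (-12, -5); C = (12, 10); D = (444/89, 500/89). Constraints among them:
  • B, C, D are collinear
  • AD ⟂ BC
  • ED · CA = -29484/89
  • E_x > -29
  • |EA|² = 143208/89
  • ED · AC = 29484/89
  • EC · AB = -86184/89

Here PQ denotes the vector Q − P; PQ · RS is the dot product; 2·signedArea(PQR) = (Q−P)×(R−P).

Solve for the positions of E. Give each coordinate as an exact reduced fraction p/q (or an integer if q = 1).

E = (-2580/89, -1390/89)

1. E_x = -2580/89  [EC · AB = -86184/89 ∩ ED · AC = 29484/89]
2. E_y = -1390/89  [EC · AB = -86184/89 ∩ ED · AC = 29484/89]
   → E = (-2580/89, -1390/89)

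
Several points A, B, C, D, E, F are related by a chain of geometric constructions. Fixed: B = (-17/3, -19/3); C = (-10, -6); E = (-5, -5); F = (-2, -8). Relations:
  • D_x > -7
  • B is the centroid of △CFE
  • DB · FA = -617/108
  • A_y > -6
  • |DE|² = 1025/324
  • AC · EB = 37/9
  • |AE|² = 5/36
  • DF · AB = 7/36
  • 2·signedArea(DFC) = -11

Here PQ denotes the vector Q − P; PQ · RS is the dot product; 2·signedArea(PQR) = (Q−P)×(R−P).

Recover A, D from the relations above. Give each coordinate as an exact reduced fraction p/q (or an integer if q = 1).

A = (-31/6, -16/3)
D = (-121/18, -49/9)

1. A_x = -31/6  [line 2/3·x + 4/3·y + 95/9 = 0 ∩ |AE|² = 5/36]
2. A_y = -16/3  [line 2/3·x + 4/3·y + 95/9 = 0 ∩ |AE|² = 5/36]
   → A = (-31/6, -16/3)
3. D_x = -121/18  [DF · AB = 7/36 ∩ 2·signedArea(DFC) = -11]
4. D_y = -49/9  [DF · AB = 7/36 ∩ 2·signedArea(DFC) = -11]
   → D = (-121/18, -49/9)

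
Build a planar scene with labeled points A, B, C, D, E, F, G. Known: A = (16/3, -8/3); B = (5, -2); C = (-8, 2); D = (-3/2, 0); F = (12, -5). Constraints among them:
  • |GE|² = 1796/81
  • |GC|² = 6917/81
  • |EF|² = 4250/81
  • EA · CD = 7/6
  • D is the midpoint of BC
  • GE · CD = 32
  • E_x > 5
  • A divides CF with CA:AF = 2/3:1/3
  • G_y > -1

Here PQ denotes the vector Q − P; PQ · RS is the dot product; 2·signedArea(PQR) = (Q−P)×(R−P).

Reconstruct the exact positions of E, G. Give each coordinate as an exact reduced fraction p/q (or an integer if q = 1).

1. E_x = 47/9  [line -13/2·x + 2·y + 233/6 = 0 ∩ |EF|² = 4250/81]
2. E_y = -22/9  [line -13/2·x + 2·y + 233/6 = 0 ∩ |EF|² = 4250/81]
   → E = (47/9, -22/9)
3. G_x = 7/9  [line -13/2·x + 2·y + 41/6 = 0 ∩ |GE|² = 1796/81]
4. G_y = -8/9  [line -13/2·x + 2·y + 41/6 = 0 ∩ |GE|² = 1796/81]
   → G = (7/9, -8/9)

E = (47/9, -22/9)
G = (7/9, -8/9)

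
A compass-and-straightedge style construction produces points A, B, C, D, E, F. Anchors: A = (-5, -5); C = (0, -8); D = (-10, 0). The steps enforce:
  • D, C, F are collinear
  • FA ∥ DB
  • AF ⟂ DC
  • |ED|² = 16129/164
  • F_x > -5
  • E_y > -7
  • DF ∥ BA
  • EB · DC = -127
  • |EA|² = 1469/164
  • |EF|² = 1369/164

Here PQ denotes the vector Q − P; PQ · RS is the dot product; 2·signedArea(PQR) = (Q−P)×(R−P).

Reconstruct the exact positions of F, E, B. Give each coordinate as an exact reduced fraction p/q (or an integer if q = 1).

1. F_x = -185/41  [D, C, F are collinear ∩ AF ⟂ DC]
2. F_y = -180/41  [D, C, F are collinear ∩ AF ⟂ DC]
   → F = (-185/41, -180/41)
3. B_x = -430/41  [DF ∥ BA ∩ FA ∥ DB]
4. B_y = -25/41  [DF ∥ BA ∩ FA ∥ DB]
   → B = (-430/41, -25/41)
5. E_x = -185/82  [line -10·x + 8·y + 27 = 0 ∩ |EF|² = 1369/164]
6. E_y = -254/41  [line -10·x + 8·y + 27 = 0 ∩ |EF|² = 1369/164]
   → E = (-185/82, -254/41)

B = (-430/41, -25/41)
E = (-185/82, -254/41)
F = (-185/41, -180/41)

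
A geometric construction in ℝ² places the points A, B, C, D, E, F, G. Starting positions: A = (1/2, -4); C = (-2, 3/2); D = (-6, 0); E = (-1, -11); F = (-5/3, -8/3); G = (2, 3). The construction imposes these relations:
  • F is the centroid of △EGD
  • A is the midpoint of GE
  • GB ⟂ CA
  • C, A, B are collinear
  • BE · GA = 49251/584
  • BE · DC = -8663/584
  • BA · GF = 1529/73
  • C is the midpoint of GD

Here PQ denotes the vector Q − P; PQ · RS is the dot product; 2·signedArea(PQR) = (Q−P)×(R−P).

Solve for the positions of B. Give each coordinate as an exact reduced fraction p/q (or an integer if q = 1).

1. B_x = -549/292  [C, A, B are collinear ∩ GB ⟂ CA]
2. B_y = 361/292  [C, A, B are collinear ∩ GB ⟂ CA]
   → B = (-549/292, 361/292)

B = (-549/292, 361/292)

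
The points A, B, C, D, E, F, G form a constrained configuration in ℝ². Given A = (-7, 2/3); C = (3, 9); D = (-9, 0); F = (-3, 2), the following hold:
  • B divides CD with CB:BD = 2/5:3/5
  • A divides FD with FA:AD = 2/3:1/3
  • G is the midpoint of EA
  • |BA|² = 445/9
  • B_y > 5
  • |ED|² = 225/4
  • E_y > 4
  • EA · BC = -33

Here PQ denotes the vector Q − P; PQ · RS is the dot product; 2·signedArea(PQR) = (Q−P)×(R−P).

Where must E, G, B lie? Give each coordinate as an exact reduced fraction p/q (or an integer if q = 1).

1. B_x = -9/5  [B divides CD with CB:BD = 2/5:3/5]
2. B_y = 27/5  [B divides CD with CB:BD = 2/5:3/5]
   → B = (-9/5, 27/5)
3. E_x = -3  [line -24/5·x + -18/5·y + 9/5 = 0 ∩ |ED|² = 225/4]
4. E_y = 9/2  [line -24/5·x + -18/5·y + 9/5 = 0 ∩ |ED|² = 225/4]
   → E = (-3, 9/2)
5. G_x = -5  [G is the midpoint of EA]
6. G_y = 31/12  [G is the midpoint of EA]
   → G = (-5, 31/12)

B = (-9/5, 27/5)
E = (-3, 9/2)
G = (-5, 31/12)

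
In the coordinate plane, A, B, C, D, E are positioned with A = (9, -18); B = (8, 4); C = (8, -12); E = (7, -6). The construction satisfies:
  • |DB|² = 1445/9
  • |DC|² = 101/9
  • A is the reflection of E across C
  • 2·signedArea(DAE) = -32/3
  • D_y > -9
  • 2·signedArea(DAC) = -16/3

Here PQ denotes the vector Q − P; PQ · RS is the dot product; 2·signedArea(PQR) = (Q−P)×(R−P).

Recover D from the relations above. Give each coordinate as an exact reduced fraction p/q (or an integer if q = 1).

D = (25/3, -26/3)

1. D_x = 25/3  [line -6·x + -1·y + 124/3 = 0 ∩ |DC|² = 101/9]
2. D_y = -26/3  [line -6·x + -1·y + 124/3 = 0 ∩ |DC|² = 101/9]
   → D = (25/3, -26/3)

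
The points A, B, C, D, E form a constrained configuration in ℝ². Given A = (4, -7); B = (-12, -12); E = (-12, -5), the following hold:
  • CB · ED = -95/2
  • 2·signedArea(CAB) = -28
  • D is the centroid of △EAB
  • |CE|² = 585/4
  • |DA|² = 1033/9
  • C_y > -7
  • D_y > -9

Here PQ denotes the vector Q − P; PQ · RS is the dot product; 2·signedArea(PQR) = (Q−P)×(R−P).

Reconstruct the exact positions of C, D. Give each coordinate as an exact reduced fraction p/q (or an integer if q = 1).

C = (0, -13/2)
D = (-20/3, -8)

1. C_x = 0  [line 5·x + -16·y + -104 = 0 ∩ |CE|² = 585/4]
2. C_y = -13/2  [line 5·x + -16·y + -104 = 0 ∩ |CE|² = 585/4]
   → C = (0, -13/2)
3. D_x = -20/3  [D is the centroid of △EAB]
4. D_y = -8  [D is the centroid of △EAB]
   → D = (-20/3, -8)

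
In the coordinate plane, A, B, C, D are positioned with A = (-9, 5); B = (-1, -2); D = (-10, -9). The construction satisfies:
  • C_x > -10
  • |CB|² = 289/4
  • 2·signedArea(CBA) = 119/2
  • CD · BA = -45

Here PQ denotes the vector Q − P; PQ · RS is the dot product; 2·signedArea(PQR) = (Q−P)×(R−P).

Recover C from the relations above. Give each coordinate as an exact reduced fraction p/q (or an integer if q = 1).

C = (-19/2, -2)

1. C_x = -19/2  [CD · BA = -45 ∩ 2·signedArea(CBA) = 119/2]
2. C_y = -2  [CD · BA = -45 ∩ 2·signedArea(CBA) = 119/2]
   → C = (-19/2, -2)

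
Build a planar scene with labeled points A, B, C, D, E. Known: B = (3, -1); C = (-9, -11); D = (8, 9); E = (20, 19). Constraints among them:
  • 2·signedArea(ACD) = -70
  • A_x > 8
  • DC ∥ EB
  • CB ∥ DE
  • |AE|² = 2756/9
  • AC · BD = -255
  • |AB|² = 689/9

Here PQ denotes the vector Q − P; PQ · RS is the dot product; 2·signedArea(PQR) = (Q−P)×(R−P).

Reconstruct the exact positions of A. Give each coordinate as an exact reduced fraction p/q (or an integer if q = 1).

A = (26/3, 17/3)

1. A_x = 26/3  [2·signedArea(ACD) = -70 ∩ AC · BD = -255]
2. A_y = 17/3  [2·signedArea(ACD) = -70 ∩ AC · BD = -255]
   → A = (26/3, 17/3)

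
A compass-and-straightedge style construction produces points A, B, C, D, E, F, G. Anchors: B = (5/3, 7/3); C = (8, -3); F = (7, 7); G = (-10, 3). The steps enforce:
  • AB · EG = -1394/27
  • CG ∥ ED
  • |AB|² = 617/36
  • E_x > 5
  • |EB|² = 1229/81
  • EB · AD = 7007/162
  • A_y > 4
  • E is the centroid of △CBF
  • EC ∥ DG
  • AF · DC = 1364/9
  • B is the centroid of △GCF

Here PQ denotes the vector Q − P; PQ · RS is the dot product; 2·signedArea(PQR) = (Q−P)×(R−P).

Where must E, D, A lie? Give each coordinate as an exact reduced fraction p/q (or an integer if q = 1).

1. E_x = 50/9  [E is the centroid of △CBF]
2. E_y = 19/9  [E is the centroid of △CBF]
   → E = (50/9, 19/9)
3. D_x = -112/9  [EC ∥ DG ∩ CG ∥ ED]
4. D_y = 73/9  [EC ∥ DG ∩ CG ∥ ED]
   → D = (-112/9, 73/9)
5. A_x = -3/2  [AF · DC = 1364/9 ∩ AB · EG = -1394/27]
6. A_y = 5  [AF · DC = 1364/9 ∩ AB · EG = -1394/27]
   → A = (-3/2, 5)

A = (-3/2, 5)
D = (-112/9, 73/9)
E = (50/9, 19/9)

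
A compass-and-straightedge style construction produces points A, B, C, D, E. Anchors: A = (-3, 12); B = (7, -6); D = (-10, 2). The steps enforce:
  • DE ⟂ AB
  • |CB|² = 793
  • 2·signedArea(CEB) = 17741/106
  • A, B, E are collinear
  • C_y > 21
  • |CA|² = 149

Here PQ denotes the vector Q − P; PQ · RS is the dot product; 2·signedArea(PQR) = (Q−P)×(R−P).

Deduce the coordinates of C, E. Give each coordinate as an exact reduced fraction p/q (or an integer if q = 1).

C = (4, 22)
E = (-43/106, 777/106)

1. E_x = -43/106  [A, B, E are collinear ∩ DE ⟂ AB]
2. E_y = 777/106  [A, B, E are collinear ∩ DE ⟂ AB]
   → E = (-43/106, 777/106)
3. C_x = 4  [line 1413/106·x + 785/106·y + -11461/53 = 0 ∩ |CB|² = 793]
4. C_y = 22  [line 1413/106·x + 785/106·y + -11461/53 = 0 ∩ |CB|² = 793]
   → C = (4, 22)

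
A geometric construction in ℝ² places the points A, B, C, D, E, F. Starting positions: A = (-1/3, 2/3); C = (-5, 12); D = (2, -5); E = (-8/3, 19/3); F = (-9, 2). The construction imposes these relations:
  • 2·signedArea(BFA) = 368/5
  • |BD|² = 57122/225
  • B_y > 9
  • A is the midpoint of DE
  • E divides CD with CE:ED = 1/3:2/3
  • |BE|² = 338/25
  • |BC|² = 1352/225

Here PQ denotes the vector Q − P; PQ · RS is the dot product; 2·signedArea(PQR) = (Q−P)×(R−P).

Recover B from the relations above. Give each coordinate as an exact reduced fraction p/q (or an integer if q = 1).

B = (-61/15, 146/15)

1. B_x = -61/15  [line 4/3·x + 26/3·y + -1184/15 = 0 ∩ |BD|² = 57122/225]
2. B_y = 146/15  [line 4/3·x + 26/3·y + -1184/15 = 0 ∩ |BD|² = 57122/225]
   → B = (-61/15, 146/15)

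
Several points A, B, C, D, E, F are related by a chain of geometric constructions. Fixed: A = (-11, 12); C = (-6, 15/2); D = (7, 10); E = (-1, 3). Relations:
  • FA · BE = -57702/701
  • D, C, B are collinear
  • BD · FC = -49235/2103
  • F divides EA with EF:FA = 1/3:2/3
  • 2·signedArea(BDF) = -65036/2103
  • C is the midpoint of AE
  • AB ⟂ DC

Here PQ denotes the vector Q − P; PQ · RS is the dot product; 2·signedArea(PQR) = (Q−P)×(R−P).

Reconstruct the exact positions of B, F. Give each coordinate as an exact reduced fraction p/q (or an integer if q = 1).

B = (-7001/701, 4720/701)
F = (-13/3, 6)

1. B_x = -7001/701  [D, C, B are collinear ∩ AB ⟂ DC]
2. B_y = 4720/701  [D, C, B are collinear ∩ AB ⟂ DC]
   → B = (-7001/701, 4720/701)
3. F_x = -13/3  [F divides EA with EF:FA = 1/3:2/3]
4. F_y = 6  [F divides EA with EF:FA = 1/3:2/3]
   → F = (-13/3, 6)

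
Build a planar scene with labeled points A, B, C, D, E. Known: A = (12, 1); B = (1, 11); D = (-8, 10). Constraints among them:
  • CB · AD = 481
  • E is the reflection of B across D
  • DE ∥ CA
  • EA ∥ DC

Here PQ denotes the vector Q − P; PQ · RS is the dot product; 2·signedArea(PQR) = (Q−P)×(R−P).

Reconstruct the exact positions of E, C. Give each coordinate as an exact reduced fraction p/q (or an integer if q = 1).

C = (21, 2)
E = (-17, 9)

1. E_x = -17  [E is the reflection of B across D]
2. E_y = 9  [E is the reflection of B across D]
   → E = (-17, 9)
3. C_x = 21  [DE ∥ CA ∩ EA ∥ DC]
4. C_y = 2  [DE ∥ CA ∩ EA ∥ DC]
   → C = (21, 2)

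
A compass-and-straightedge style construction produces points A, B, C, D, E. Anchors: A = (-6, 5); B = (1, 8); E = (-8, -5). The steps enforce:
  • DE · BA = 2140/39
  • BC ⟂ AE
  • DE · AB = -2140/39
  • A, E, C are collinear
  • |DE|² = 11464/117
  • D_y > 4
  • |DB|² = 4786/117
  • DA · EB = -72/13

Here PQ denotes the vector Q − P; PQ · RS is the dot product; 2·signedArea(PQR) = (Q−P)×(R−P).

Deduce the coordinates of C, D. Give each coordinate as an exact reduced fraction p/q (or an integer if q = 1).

1. C_x = -67/13  [A, E, C are collinear ∩ BC ⟂ AE]
2. C_y = 120/13  [A, E, C are collinear ∩ BC ⟂ AE]
   → C = (-67/13, 120/13)
3. D_x = -158/39  [DE · AB = -2140/39 ∩ DA · EB = -72/13]
4. D_y = 53/13  [DE · AB = -2140/39 ∩ DA · EB = -72/13]
   → D = (-158/39, 53/13)

C = (-67/13, 120/13)
D = (-158/39, 53/13)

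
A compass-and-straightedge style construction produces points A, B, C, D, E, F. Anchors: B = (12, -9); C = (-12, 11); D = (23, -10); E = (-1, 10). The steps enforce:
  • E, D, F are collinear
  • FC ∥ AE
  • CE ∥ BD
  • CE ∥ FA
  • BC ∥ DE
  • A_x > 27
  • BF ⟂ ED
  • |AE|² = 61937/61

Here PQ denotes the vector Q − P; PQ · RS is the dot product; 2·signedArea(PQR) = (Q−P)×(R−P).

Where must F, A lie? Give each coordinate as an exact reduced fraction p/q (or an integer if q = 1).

1. F_x = 977/61  [E, D, F are collinear ∩ BF ⟂ ED]
2. F_y = -255/61  [E, D, F are collinear ∩ BF ⟂ ED]
   → F = (977/61, -255/61)
3. A_x = 1648/61  [FC ∥ AE ∩ CE ∥ FA]
4. A_y = -316/61  [FC ∥ AE ∩ CE ∥ FA]
   → A = (1648/61, -316/61)

A = (1648/61, -316/61)
F = (977/61, -255/61)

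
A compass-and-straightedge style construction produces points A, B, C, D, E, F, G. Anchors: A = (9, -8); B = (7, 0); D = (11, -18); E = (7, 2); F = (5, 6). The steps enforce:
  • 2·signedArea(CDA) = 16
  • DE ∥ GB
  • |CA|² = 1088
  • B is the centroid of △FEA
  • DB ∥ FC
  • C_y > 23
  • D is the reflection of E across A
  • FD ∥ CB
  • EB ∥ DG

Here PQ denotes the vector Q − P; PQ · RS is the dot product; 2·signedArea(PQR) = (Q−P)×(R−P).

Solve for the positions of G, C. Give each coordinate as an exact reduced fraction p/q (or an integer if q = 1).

1. G_x = 11  [DE ∥ GB ∩ EB ∥ DG]
2. G_y = -20  [DE ∥ GB ∩ EB ∥ DG]
   → G = (11, -20)
3. C_x = 1  [FD ∥ CB ∩ DB ∥ FC]
4. C_y = 24  [FD ∥ CB ∩ DB ∥ FC]
   → C = (1, 24)

C = (1, 24)
G = (11, -20)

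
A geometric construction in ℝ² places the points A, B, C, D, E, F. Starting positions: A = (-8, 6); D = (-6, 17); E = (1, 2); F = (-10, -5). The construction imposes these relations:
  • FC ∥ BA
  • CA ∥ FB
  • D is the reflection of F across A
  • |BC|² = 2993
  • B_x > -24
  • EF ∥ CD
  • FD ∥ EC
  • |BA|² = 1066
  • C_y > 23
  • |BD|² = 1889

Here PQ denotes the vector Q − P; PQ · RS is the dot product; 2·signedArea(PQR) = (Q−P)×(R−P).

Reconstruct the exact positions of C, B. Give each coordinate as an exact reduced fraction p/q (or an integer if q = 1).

1. C_x = 5  [EF ∥ CD ∩ FD ∥ EC]
2. C_y = 24  [EF ∥ CD ∩ FD ∥ EC]
   → C = (5, 24)
3. B_x = -23  [FC ∥ BA ∩ CA ∥ FB]
4. B_y = -23  [FC ∥ BA ∩ CA ∥ FB]
   → B = (-23, -23)

B = (-23, -23)
C = (5, 24)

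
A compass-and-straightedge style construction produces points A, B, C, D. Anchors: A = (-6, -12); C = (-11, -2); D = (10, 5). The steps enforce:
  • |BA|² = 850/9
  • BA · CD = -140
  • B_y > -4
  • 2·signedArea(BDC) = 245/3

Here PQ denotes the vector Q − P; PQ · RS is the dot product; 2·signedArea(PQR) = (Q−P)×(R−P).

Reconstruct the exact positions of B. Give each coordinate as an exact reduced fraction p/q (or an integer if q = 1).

B = (-7/3, -3)

1. B_x = -7/3  [BA · CD = -140 ∩ 2·signedArea(BDC) = 245/3]
2. B_y = -3  [BA · CD = -140 ∩ 2·signedArea(BDC) = 245/3]
   → B = (-7/3, -3)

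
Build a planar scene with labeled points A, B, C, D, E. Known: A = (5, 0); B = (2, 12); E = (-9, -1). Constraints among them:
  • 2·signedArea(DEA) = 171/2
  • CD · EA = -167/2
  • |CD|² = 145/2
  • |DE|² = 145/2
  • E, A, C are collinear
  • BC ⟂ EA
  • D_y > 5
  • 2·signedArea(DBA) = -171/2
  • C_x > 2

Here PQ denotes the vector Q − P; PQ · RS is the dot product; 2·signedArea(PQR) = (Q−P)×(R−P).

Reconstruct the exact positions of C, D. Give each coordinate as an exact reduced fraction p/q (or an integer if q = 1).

C = (565/197, -30/197)
D = (-7/2, 11/2)

1. C_x = 565/197  [E, A, C are collinear ∩ BC ⟂ EA]
2. C_y = -30/197  [E, A, C are collinear ∩ BC ⟂ EA]
   → C = (565/197, -30/197)
3. D_x = -7/2  [2·signedArea(DEA) = 171/2 ∩ 2·signedArea(DBA) = -171/2]
4. D_y = 11/2  [2·signedArea(DEA) = 171/2 ∩ 2·signedArea(DBA) = -171/2]
   → D = (-7/2, 11/2)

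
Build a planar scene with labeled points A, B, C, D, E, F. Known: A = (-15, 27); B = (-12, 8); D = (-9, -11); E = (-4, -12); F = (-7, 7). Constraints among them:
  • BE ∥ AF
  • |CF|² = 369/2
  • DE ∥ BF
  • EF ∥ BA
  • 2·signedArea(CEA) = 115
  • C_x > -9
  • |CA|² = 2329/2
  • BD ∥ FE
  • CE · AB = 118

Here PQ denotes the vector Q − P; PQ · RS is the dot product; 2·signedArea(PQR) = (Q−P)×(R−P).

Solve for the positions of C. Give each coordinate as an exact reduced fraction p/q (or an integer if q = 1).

C = (-17/2, -13/2)

1. C_x = -17/2  [CE · AB = 118 ∩ 2·signedArea(CEA) = 115]
2. C_y = -13/2  [CE · AB = 118 ∩ 2·signedArea(CEA) = 115]
   → C = (-17/2, -13/2)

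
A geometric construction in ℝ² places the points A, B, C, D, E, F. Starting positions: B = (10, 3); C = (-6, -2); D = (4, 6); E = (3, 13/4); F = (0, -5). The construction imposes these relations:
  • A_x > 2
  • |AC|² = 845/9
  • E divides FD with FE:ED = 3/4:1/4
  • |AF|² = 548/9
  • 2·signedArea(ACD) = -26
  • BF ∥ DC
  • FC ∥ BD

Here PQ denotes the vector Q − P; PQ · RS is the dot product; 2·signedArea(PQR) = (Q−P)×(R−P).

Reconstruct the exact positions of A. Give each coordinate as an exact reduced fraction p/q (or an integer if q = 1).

A = (8/3, 7/3)

1. A_x = 8/3  [line -8·x + 10·y + -2 = 0 ∩ |AF|² = 548/9]
2. A_y = 7/3  [line -8·x + 10·y + -2 = 0 ∩ |AF|² = 548/9]
   → A = (8/3, 7/3)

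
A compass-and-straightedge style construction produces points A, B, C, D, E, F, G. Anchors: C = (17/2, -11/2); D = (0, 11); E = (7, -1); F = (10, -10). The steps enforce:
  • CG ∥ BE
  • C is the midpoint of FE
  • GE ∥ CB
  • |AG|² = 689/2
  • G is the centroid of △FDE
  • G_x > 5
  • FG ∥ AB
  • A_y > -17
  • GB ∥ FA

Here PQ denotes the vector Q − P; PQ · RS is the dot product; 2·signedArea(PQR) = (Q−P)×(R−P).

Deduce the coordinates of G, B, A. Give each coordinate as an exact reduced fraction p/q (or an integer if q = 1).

1. G_x = 17/3  [G is the centroid of △FDE]
2. G_y = 0  [G is the centroid of △FDE]
   → G = (17/3, 0)
3. B_x = 59/6  [CG ∥ BE ∩ GE ∥ CB]
4. B_y = -13/2  [CG ∥ BE ∩ GE ∥ CB]
   → B = (59/6, -13/2)
5. A_x = 85/6  [FG ∥ AB ∩ GB ∥ FA]
6. A_y = -33/2  [FG ∥ AB ∩ GB ∥ FA]
   → A = (85/6, -33/2)

A = (85/6, -33/2)
B = (59/6, -13/2)
G = (17/3, 0)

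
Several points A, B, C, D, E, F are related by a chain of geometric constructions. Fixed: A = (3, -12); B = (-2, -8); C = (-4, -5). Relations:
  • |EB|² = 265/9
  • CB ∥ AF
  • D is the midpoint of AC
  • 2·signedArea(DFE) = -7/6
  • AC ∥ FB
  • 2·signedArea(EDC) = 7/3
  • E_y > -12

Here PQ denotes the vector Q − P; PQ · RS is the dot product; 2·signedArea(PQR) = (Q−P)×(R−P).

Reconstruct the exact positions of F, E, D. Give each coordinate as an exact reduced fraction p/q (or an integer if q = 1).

1. F_x = 5  [AC ∥ FB ∩ CB ∥ AF]
2. F_y = -15  [AC ∥ FB ∩ CB ∥ AF]
   → F = (5, -15)
3. D_x = -1/2  [D is the midpoint of AC]
4. D_y = -17/2  [D is the midpoint of AC]
   → D = (-1/2, -17/2)
5. E_x = 2  [2·signedArea(EDC) = 7/3 ∩ 2·signedArea(DFE) = -7/6]
6. E_y = -35/3  [2·signedArea(EDC) = 7/3 ∩ 2·signedArea(DFE) = -7/6]
   → E = (2, -35/3)

D = (-1/2, -17/2)
E = (2, -35/3)
F = (5, -15)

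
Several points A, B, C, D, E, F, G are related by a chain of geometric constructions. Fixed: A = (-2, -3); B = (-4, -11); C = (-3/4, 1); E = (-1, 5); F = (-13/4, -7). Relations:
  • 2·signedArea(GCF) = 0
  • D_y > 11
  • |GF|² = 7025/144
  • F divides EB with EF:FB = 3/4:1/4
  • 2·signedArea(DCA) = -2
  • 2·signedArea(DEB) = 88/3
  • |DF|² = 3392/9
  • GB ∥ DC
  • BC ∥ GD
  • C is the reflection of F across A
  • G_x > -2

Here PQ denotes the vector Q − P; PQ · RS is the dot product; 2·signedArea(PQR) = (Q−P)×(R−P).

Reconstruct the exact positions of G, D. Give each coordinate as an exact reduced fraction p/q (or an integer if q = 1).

1. G_x = -7/6  [line 8·x + -5/2·y + 17/2 = 0 ∩ |GF|² = 7025/144]
2. G_y = -1/3  [line 8·x + -5/2·y + 17/2 = 0 ∩ |GF|² = 7025/144]
   → G = (-7/6, -1/3)
3. D_x = 25/12  [GB ∥ DC ∩ BC ∥ GD]
4. D_y = 35/3  [GB ∥ DC ∩ BC ∥ GD]
   → D = (25/12, 35/3)

D = (25/12, 35/3)
G = (-7/6, -1/3)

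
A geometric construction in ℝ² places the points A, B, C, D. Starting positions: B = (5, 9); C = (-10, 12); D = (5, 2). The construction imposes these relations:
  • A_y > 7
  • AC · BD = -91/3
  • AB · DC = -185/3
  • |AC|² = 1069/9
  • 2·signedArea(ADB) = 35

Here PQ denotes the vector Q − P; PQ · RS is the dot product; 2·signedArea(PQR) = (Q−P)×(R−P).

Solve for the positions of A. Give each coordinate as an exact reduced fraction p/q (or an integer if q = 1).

1. A_x = 0  [AC · BD = -91/3 ∩ 2·signedArea(ADB) = 35]
2. A_y = 23/3  [AC · BD = -91/3 ∩ 2·signedArea(ADB) = 35]
   → A = (0, 23/3)

A = (0, 23/3)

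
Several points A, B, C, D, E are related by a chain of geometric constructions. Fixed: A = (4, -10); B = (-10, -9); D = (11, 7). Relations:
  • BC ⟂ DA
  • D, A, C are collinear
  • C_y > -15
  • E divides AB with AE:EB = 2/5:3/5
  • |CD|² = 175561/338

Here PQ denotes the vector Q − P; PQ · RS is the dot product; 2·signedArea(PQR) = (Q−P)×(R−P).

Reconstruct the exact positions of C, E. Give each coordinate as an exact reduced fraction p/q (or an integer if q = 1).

1. C_x = 785/338  [D, A, C are collinear ∩ BC ⟂ DA]
2. C_y = -4757/338  [D, A, C are collinear ∩ BC ⟂ DA]
   → C = (785/338, -4757/338)
3. E_x = -8/5  [E divides AB with AE:EB = 2/5:3/5]
4. E_y = -48/5  [E divides AB with AE:EB = 2/5:3/5]
   → E = (-8/5, -48/5)

C = (785/338, -4757/338)
E = (-8/5, -48/5)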